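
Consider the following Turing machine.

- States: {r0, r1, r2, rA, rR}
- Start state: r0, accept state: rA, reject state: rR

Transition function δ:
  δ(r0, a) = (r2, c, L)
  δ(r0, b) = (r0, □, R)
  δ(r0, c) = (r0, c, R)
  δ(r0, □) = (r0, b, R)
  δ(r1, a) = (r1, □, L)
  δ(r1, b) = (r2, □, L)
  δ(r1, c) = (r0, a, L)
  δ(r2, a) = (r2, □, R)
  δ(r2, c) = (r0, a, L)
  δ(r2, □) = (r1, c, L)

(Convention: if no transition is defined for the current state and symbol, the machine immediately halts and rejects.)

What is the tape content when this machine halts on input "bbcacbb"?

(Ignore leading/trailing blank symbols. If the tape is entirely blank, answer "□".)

Execution trace:
Initial: [r0]bbcacbb
Step 1: δ(r0, b) = (r0, □, R) → □[r0]bcacbb
Step 2: δ(r0, b) = (r0, □, R) → □□[r0]cacbb
Step 3: δ(r0, c) = (r0, c, R) → □□c[r0]acbb
Step 4: δ(r0, a) = (r2, c, L) → □□[r2]cccbb
Step 5: δ(r2, c) = (r0, a, L) → □[r0]□accbb
Step 6: δ(r0, □) = (r0, b, R) → □b[r0]accbb
Step 7: δ(r0, a) = (r2, c, L) → □[r2]bcccbb

No transition is defined for δ(r2, b). By convention the machine halts and rejects.

Final tape (ignoring leading/trailing blanks): bcccbb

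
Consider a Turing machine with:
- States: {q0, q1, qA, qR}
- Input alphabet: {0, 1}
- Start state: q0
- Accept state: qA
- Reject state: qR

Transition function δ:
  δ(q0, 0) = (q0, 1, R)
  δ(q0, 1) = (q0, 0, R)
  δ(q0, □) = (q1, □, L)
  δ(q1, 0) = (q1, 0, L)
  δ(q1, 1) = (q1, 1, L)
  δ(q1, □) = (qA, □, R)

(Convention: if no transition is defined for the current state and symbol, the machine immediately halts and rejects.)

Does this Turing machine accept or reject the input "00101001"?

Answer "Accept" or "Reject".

Execution trace:
Initial: [q0]00101001
Step 1: δ(q0, 0) = (q0, 1, R) → 1[q0]0101001
Step 2: δ(q0, 0) = (q0, 1, R) → 11[q0]101001
Step 3: δ(q0, 1) = (q0, 0, R) → 110[q0]01001
Step 4: δ(q0, 0) = (q0, 1, R) → 1101[q0]1001
Step 5: δ(q0, 1) = (q0, 0, R) → 11010[q0]001
Step 6: δ(q0, 0) = (q0, 1, R) → 110101[q0]01
Step 7: δ(q0, 0) = (q0, 1, R) → 1101011[q0]1
Step 8: δ(q0, 1) = (q0, 0, R) → 11010110[q0]□
Step 9: δ(q0, □) = (q1, □, L) → 1101011[q1]0□
Step 10: δ(q1, 0) = (q1, 0, L) → 110101[q1]10□
Step 11: δ(q1, 1) = (q1, 1, L) → 11010[q1]110□
Step 12: δ(q1, 1) = (q1, 1, L) → 1101[q1]0110□
Step 13: δ(q1, 0) = (q1, 0, L) → 110[q1]10110□
Step 14: δ(q1, 1) = (q1, 1, L) → 11[q1]010110□
Step 15: δ(q1, 0) = (q1, 0, L) → 1[q1]1010110□
Step 16: δ(q1, 1) = (q1, 1, L) → [q1]11010110□
Step 17: δ(q1, 1) = (q1, 1, L) → [q1]□11010110□
Step 18: δ(q1, □) = (qA, □, R) → □[qA]11010110□

The machine reaches the accept state qA and halts.

Answer: Accept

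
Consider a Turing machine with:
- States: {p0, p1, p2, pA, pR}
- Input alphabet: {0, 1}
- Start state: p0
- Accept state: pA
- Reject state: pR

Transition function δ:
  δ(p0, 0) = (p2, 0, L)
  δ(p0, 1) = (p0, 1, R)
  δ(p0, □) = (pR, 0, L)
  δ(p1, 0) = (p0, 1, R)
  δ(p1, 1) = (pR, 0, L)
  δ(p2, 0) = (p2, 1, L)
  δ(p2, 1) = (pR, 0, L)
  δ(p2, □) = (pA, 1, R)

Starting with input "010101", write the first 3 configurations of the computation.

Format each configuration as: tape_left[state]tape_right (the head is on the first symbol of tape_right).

Transitions applied:
Step 1: δ(p0, 0) = (p2, 0, L)
Step 2: δ(p2, □) = (pA, 1, R)

The first 3 configurations are:
[p0]010101 ⊢ [p2]□010101 ⊢ 1[pA]010101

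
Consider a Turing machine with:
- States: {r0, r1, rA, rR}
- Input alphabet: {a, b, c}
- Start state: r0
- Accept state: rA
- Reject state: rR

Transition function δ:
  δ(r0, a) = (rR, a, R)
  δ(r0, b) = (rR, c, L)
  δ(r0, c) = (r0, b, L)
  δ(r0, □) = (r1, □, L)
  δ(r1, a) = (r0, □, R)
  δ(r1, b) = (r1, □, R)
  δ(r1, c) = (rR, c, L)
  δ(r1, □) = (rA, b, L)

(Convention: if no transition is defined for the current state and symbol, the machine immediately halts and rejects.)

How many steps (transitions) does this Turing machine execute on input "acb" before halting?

Execution trace:
Initial: [r0]acb
Step 1: δ(r0, a) = (rR, a, R) → a[rR]cb

The machine reaches the reject state rR and halts.

The machine executed 1 step before halting.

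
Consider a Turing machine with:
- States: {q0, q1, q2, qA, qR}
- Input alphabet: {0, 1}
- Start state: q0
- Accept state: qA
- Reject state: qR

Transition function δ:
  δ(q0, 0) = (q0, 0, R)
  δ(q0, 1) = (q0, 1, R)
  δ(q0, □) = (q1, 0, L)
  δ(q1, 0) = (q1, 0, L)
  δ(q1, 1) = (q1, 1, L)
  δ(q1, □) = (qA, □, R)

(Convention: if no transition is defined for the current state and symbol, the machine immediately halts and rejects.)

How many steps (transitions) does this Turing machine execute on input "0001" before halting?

Execution trace:
Initial: [q0]0001
Step 1: δ(q0, 0) = (q0, 0, R) → 0[q0]001
Step 2: δ(q0, 0) = (q0, 0, R) → 00[q0]01
Step 3: δ(q0, 0) = (q0, 0, R) → 000[q0]1
Step 4: δ(q0, 1) = (q0, 1, R) → 0001[q0]□
Step 5: δ(q0, □) = (q1, 0, L) → 000[q1]10
Step 6: δ(q1, 1) = (q1, 1, L) → 00[q1]010
Step 7: δ(q1, 0) = (q1, 0, L) → 0[q1]0010
Step 8: δ(q1, 0) = (q1, 0, L) → [q1]00010
Step 9: δ(q1, 0) = (q1, 0, L) → [q1]□00010
Step 10: δ(q1, □) = (qA, □, R) → □[qA]00010

The machine reaches the accept state qA and halts.

The machine executed 10 steps before halting.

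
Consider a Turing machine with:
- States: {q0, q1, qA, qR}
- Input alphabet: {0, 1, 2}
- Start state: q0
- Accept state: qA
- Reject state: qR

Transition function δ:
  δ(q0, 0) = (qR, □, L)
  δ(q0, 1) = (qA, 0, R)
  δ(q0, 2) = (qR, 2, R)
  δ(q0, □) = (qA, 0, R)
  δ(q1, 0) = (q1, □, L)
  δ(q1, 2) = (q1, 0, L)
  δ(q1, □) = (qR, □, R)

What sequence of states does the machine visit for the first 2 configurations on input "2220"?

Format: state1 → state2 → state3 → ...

Execution trace:
Initial: [q0]2220
Step 1: δ(q0, 2) = (qR, 2, R) → 2[qR]220

The machine reaches the reject state qR and halts.

State sequence: q0 → qR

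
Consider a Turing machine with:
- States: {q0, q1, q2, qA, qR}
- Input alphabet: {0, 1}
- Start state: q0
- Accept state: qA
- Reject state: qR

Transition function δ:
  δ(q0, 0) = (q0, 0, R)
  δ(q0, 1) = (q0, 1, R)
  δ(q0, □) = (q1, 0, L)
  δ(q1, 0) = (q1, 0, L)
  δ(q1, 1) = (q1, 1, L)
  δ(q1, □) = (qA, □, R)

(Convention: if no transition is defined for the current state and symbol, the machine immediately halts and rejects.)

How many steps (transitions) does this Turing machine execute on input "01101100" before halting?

Execution trace:
Initial: [q0]01101100
Step 1: δ(q0, 0) = (q0, 0, R) → 0[q0]1101100
Step 2: δ(q0, 1) = (q0, 1, R) → 01[q0]101100
Step 3: δ(q0, 1) = (q0, 1, R) → 011[q0]01100
Step 4: δ(q0, 0) = (q0, 0, R) → 0110[q0]1100
Step 5: δ(q0, 1) = (q0, 1, R) → 01101[q0]100
Step 6: δ(q0, 1) = (q0, 1, R) → 011011[q0]00
Step 7: δ(q0, 0) = (q0, 0, R) → 0110110[q0]0
Step 8: δ(q0, 0) = (q0, 0, R) → 01101100[q0]□
Step 9: δ(q0, □) = (q1, 0, L) → 0110110[q1]00
Step 10: δ(q1, 0) = (q1, 0, L) → 011011[q1]000
Step 11: δ(q1, 0) = (q1, 0, L) → 01101[q1]1000
Step 12: δ(q1, 1) = (q1, 1, L) → 0110[q1]11000
Step 13: δ(q1, 1) = (q1, 1, L) → 011[q1]011000
Step 14: δ(q1, 0) = (q1, 0, L) → 01[q1]1011000
Step 15: δ(q1, 1) = (q1, 1, L) → 0[q1]11011000
Step 16: δ(q1, 1) = (q1, 1, L) → [q1]011011000
Step 17: δ(q1, 0) = (q1, 0, L) → [q1]□011011000
Step 18: δ(q1, □) = (qA, □, R) → □[qA]011011000

The machine reaches the accept state qA and halts.

The machine executed 18 steps before halting.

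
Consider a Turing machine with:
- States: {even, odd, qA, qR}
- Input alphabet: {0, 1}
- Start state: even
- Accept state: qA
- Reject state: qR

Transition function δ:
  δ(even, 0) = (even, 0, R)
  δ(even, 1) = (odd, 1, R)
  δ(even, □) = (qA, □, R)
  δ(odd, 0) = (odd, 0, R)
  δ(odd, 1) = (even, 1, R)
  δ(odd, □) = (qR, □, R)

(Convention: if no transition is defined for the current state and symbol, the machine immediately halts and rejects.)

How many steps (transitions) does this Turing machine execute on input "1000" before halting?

Execution trace:
Initial: [even]1000
Step 1: δ(even, 1) = (odd, 1, R) → 1[odd]000
Step 2: δ(odd, 0) = (odd, 0, R) → 10[odd]00
Step 3: δ(odd, 0) = (odd, 0, R) → 100[odd]0
Step 4: δ(odd, 0) = (odd, 0, R) → 1000[odd]□
Step 5: δ(odd, □) = (qR, □, R) → 1000□[qR]□

The machine reaches the reject state qR and halts.

The machine executed 5 steps before halting.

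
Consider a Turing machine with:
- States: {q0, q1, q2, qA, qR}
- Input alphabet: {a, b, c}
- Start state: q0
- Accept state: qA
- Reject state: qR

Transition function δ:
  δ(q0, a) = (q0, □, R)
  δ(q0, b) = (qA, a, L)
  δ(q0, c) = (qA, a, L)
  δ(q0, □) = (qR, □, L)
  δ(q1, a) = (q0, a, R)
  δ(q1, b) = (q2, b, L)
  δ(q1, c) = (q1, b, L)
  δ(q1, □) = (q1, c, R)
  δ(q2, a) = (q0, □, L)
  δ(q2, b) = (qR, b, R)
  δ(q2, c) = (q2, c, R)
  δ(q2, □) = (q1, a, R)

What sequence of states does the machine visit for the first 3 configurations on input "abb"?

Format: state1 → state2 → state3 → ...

Execution trace:
Initial: [q0]abb
Step 1: δ(q0, a) = (q0, □, R) → □[q0]bb
Step 2: δ(q0, b) = (qA, a, L) → [qA]□ab

The machine reaches the accept state qA and halts.

State sequence: q0 → q0 → qA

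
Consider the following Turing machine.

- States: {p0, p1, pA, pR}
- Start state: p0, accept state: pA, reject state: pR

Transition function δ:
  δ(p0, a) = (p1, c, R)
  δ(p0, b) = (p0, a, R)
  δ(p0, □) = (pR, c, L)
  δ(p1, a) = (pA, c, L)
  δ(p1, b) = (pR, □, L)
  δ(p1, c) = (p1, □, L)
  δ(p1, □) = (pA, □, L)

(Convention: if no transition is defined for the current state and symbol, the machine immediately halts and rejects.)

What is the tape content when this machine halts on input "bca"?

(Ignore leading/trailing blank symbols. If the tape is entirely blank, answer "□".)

Execution trace:
Initial: [p0]bca
Step 1: δ(p0, b) = (p0, a, R) → a[p0]ca

No transition is defined for δ(p0, c). By convention the machine halts and rejects.

Final tape (ignoring leading/trailing blanks): aca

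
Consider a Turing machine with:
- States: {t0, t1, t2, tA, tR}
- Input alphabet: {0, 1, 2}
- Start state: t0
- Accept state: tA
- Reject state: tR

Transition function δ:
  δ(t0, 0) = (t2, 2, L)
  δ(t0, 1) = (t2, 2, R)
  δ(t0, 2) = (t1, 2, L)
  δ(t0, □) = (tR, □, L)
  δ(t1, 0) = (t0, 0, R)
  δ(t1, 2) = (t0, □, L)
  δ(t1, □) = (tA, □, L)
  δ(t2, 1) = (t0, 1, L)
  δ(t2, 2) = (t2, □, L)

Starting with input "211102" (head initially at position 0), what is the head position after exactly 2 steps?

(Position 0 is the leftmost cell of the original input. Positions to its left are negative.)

Execution trace (head position shown):
Step 0: [t0]211102  (head at position 0)
Step 1: move left → [t1]□211102  (head at position -1)
Step 2: move left → [tA]□□211102  (head at position -2)

After 2 steps, the head is at position -2.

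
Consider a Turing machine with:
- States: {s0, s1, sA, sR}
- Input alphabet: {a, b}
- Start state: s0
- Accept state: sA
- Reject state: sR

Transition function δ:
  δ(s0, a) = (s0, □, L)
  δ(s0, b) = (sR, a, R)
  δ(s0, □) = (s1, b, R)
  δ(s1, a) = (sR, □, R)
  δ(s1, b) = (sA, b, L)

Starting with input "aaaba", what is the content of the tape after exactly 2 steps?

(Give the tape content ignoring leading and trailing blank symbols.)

Execution trace:
Initial: [s0]aaaba
Step 1: δ(s0, a) = (s0, □, L) → [s0]□□aaba
Step 2: δ(s0, □) = (s1, b, R) → b[s1]□aaba

No transition is defined for δ(s1, □). By convention the machine halts and rejects.

After 2 steps, the tape (ignoring leading/trailing blanks) is: b□aaba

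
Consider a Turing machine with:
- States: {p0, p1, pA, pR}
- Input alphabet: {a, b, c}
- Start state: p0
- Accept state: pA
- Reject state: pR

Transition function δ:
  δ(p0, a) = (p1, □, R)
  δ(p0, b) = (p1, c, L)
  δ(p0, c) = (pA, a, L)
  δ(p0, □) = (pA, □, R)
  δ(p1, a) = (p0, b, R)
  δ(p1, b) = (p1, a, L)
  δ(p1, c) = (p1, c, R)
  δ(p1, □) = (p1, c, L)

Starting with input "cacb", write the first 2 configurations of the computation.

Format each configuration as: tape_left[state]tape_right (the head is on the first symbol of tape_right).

Transitions applied:
Step 1: δ(p0, c) = (pA, a, L)

The first 2 configurations are:
[p0]cacb ⊢ [pA]□aacb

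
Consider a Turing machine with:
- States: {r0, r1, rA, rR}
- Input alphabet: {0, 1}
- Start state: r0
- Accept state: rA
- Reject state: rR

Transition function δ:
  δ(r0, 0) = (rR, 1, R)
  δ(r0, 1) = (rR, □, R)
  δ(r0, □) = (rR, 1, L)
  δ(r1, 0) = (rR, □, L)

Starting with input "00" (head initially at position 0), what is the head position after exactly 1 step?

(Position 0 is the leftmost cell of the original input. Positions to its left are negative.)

Execution trace (head position shown):
Step 0: [r0]00  (head at position 0)
Step 1: move right → 1[rR]0  (head at position 1)

After 1 step, the head is at position 1.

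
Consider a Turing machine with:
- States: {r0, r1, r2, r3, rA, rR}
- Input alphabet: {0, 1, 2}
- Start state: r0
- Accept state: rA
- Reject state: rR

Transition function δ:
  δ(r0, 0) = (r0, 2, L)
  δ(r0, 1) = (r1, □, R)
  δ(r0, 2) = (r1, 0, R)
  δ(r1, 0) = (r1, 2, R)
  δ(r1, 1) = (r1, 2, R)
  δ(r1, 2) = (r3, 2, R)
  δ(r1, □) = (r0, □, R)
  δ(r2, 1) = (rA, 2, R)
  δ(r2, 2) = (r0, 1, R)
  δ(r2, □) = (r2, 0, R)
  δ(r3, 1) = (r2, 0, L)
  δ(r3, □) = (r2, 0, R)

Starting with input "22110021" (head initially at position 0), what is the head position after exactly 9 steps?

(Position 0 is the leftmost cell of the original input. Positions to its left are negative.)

Execution trace (head position shown):
Step 0: [r0]22110021  (head at position 0)
Step 1: move right → 0[r1]2110021  (head at position 1)
Step 2: move right → 02[r3]110021  (head at position 2)
Step 3: move left → 0[r2]2010021  (head at position 1)
Step 4: move right → 01[r0]010021  (head at position 2)
Step 5: move left → 0[r0]1210021  (head at position 1)
Step 6: move right → 0□[r1]210021  (head at position 2)
Step 7: move right → 0□2[r3]10021  (head at position 3)
Step 8: move left → 0□[r2]200021  (head at position 2)
Step 9: move right → 0□1[r0]00021  (head at position 3)

After 9 steps, the head is at position 3.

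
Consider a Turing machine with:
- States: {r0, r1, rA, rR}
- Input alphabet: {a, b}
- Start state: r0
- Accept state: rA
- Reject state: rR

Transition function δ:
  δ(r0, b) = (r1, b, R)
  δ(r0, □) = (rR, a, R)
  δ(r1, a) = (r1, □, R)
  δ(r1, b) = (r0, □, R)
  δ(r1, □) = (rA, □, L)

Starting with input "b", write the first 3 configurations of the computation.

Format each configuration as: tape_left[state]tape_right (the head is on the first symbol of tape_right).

Transitions applied:
Step 1: δ(r0, b) = (r1, b, R)
Step 2: δ(r1, □) = (rA, □, L)

The first 3 configurations are:
[r0]b ⊢ b[r1]□ ⊢ [rA]b□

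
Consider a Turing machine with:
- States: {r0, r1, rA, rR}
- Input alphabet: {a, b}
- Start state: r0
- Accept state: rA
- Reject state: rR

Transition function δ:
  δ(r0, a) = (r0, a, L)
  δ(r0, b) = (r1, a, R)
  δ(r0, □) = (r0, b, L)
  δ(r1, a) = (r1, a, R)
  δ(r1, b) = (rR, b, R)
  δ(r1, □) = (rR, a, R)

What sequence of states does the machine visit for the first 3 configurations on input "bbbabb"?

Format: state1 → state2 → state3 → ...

Execution trace:
Initial: [r0]bbbabb
Step 1: δ(r0, b) = (r1, a, R) → a[r1]bbabb
Step 2: δ(r1, b) = (rR, b, R) → ab[rR]babb

The machine reaches the reject state rR and halts.

State sequence: r0 → r1 → rR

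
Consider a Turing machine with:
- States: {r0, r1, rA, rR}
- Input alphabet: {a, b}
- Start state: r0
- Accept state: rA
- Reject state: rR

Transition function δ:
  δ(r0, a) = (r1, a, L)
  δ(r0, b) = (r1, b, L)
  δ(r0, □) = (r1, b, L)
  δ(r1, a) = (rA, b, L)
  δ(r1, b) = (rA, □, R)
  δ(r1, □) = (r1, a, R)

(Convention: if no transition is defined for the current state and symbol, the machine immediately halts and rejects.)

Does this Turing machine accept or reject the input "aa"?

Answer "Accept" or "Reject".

Execution trace:
Initial: [r0]aa
Step 1: δ(r0, a) = (r1, a, L) → [r1]□aa
Step 2: δ(r1, □) = (r1, a, R) → a[r1]aa
Step 3: δ(r1, a) = (rA, b, L) → [rA]aba

The machine reaches the accept state rA and halts.

Answer: Accept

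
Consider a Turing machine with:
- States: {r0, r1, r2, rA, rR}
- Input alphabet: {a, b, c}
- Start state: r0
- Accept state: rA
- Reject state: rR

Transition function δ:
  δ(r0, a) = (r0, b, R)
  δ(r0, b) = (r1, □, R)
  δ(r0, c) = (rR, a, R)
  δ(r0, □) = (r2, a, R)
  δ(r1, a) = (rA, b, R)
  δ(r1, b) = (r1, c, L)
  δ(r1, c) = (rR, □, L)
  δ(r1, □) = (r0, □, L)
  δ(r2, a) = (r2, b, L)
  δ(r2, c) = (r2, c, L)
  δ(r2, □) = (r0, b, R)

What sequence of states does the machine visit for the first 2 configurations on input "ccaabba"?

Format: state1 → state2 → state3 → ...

Execution trace:
Initial: [r0]ccaabba
Step 1: δ(r0, c) = (rR, a, R) → a[rR]caabba

The machine reaches the reject state rR and halts.

State sequence: r0 → rR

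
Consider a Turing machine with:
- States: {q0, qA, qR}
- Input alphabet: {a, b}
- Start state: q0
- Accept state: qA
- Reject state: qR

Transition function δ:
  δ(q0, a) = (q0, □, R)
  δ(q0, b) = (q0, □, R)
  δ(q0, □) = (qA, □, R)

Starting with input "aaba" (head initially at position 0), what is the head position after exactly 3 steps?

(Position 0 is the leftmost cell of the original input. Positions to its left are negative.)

Execution trace (head position shown):
Step 0: [q0]aaba  (head at position 0)
Step 1: move right → □[q0]aba  (head at position 1)
Step 2: move right → □□[q0]ba  (head at position 2)
Step 3: move right → □□□[q0]a  (head at position 3)

After 3 steps, the head is at position 3.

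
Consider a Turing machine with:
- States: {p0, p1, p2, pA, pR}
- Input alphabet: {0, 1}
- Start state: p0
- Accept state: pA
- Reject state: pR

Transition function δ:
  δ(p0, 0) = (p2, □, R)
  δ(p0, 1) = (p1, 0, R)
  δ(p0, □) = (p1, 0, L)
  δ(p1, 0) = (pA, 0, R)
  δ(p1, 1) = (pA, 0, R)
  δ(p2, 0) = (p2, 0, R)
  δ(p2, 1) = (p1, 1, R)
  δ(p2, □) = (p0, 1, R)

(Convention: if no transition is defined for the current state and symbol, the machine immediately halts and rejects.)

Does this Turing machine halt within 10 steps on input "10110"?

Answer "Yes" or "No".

Execution trace:
Initial: [p0]10110
Step 1: δ(p0, 1) = (p1, 0, R) → 0[p1]0110
Step 2: δ(p1, 0) = (pA, 0, R) → 00[pA]110

The machine reaches the accept state pA and halts.
The machine halted after 2 steps (within the 10-step bound).

Answer: Yes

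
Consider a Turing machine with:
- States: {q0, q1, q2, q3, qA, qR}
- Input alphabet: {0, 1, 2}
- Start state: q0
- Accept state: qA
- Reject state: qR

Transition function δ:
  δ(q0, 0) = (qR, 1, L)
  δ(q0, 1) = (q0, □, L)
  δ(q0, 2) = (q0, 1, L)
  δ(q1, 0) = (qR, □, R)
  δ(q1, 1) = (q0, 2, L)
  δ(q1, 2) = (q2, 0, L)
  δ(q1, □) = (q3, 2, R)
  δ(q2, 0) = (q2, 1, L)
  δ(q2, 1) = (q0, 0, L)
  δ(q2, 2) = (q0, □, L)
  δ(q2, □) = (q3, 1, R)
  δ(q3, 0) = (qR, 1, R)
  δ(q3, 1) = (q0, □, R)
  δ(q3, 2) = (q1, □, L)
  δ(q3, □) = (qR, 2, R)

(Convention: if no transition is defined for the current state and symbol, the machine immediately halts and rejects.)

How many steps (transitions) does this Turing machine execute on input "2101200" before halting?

Execution trace:
Initial: [q0]2101200
Step 1: δ(q0, 2) = (q0, 1, L) → [q0]□1101200

No transition is defined for δ(q0, □). By convention the machine halts and rejects.

The machine executed 1 step before halting.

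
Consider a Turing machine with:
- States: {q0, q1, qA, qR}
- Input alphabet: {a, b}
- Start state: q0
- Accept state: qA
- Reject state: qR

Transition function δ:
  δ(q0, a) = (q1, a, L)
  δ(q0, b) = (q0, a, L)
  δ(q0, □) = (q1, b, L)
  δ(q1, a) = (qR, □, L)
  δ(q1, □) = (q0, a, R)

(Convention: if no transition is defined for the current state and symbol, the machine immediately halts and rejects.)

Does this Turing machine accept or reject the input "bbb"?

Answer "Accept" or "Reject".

Execution trace:
Initial: [q0]bbb
Step 1: δ(q0, b) = (q0, a, L) → [q0]□abb
Step 2: δ(q0, □) = (q1, b, L) → [q1]□babb
Step 3: δ(q1, □) = (q0, a, R) → a[q0]babb
Step 4: δ(q0, b) = (q0, a, L) → [q0]aaabb
Step 5: δ(q0, a) = (q1, a, L) → [q1]□aaabb
Step 6: δ(q1, □) = (q0, a, R) → a[q0]aaabb
Step 7: δ(q0, a) = (q1, a, L) → [q1]aaaabb
Step 8: δ(q1, a) = (qR, □, L) → [qR]□□aaabb

The machine reaches the reject state qR and halts.

Answer: Reject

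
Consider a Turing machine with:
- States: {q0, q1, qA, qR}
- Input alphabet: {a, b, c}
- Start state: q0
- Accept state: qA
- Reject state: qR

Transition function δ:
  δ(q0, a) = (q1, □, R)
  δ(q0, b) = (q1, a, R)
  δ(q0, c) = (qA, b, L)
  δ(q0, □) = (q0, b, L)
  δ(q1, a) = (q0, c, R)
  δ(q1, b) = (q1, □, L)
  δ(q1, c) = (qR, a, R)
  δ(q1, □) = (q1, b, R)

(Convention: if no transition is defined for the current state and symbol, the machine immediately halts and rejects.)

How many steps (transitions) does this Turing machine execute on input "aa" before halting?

Execution trace:
Initial: [q0]aa
Step 1: δ(q0, a) = (q1, □, R) → □[q1]a
Step 2: δ(q1, a) = (q0, c, R) → □c[q0]□
Step 3: δ(q0, □) = (q0, b, L) → □[q0]cb
Step 4: δ(q0, c) = (qA, b, L) → [qA]□bb

The machine reaches the accept state qA and halts.

The machine executed 4 steps before halting.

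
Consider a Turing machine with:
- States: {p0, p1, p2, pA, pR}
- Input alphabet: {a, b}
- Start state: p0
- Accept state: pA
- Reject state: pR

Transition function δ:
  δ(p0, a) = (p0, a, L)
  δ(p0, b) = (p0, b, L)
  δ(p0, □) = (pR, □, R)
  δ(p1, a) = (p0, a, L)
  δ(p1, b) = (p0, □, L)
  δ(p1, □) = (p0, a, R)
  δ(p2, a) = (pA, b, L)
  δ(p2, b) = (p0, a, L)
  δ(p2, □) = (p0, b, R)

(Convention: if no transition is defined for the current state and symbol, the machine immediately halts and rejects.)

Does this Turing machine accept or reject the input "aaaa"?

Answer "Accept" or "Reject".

Execution trace:
Initial: [p0]aaaa
Step 1: δ(p0, a) = (p0, a, L) → [p0]□aaaa
Step 2: δ(p0, □) = (pR, □, R) → □[pR]aaaa

The machine reaches the reject state pR and halts.

Answer: Reject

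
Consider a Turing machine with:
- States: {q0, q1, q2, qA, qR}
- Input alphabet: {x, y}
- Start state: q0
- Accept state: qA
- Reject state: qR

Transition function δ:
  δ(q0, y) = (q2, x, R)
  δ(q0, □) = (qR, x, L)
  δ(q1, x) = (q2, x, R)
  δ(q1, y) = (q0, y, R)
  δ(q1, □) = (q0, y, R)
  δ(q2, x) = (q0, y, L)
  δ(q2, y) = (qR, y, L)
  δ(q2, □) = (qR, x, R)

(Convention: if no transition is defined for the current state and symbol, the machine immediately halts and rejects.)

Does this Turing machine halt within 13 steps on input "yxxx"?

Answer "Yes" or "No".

Execution trace:
Initial: [q0]yxxx
Step 1: δ(q0, y) = (q2, x, R) → x[q2]xxx
Step 2: δ(q2, x) = (q0, y, L) → [q0]xyxx

No transition is defined for δ(q0, x). By convention the machine halts and rejects.
The machine halted after 2 steps (within the 13-step bound).

Answer: Yes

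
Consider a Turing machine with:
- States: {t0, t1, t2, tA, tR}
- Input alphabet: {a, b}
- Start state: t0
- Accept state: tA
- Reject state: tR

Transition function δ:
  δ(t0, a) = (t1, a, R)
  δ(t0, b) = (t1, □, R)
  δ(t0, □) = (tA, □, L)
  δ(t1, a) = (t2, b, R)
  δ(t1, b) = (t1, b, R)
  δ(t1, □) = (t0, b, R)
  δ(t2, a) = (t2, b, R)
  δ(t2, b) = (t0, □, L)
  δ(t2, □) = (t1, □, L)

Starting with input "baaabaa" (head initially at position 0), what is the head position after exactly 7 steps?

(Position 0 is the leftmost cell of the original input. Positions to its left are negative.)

Execution trace (head position shown):
Step 0: [t0]baaabaa  (head at position 0)
Step 1: move right → □[t1]aaabaa  (head at position 1)
Step 2: move right → □b[t2]aabaa  (head at position 2)
Step 3: move right → □bb[t2]abaa  (head at position 3)
Step 4: move right → □bbb[t2]baa  (head at position 4)
Step 5: move left → □bb[t0]b□aa  (head at position 3)
Step 6: move right → □bb□[t1]□aa  (head at position 4)
Step 7: move right → □bb□b[t0]aa  (head at position 5)

After 7 steps, the head is at position 5.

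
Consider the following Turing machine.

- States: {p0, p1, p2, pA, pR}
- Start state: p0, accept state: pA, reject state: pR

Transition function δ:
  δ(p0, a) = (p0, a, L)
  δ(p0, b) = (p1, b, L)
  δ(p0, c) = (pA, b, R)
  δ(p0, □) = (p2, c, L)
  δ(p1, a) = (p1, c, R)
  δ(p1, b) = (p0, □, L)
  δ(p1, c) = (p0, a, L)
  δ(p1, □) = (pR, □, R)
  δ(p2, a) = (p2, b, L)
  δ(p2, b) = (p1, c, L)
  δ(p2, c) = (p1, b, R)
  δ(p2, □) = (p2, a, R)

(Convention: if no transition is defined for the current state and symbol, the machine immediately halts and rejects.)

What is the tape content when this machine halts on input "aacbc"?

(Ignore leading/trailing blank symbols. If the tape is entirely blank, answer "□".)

Execution trace:
Initial: [p0]aacbc
Step 1: δ(p0, a) = (p0, a, L) → [p0]□aacbc
Step 2: δ(p0, □) = (p2, c, L) → [p2]□caacbc
Step 3: δ(p2, □) = (p2, a, R) → a[p2]caacbc
Step 4: δ(p2, c) = (p1, b, R) → ab[p1]aacbc
Step 5: δ(p1, a) = (p1, c, R) → abc[p1]acbc
Step 6: δ(p1, a) = (p1, c, R) → abcc[p1]cbc
Step 7: δ(p1, c) = (p0, a, L) → abc[p0]cabc
Step 8: δ(p0, c) = (pA, b, R) → abcb[pA]abc

The machine reaches the accept state pA and halts.

Final tape (ignoring leading/trailing blanks): abcbabc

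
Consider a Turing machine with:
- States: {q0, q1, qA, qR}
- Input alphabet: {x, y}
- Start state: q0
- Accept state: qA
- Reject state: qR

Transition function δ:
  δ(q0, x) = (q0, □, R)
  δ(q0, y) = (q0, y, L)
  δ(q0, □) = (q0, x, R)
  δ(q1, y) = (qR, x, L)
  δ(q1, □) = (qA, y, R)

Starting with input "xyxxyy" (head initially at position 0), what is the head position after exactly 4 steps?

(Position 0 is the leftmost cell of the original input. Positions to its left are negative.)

Execution trace (head position shown):
Step 0: [q0]xyxxyy  (head at position 0)
Step 1: move right → □[q0]yxxyy  (head at position 1)
Step 2: move left → [q0]□yxxyy  (head at position 0)
Step 3: move right → x[q0]yxxyy  (head at position 1)
Step 4: move left → [q0]xyxxyy  (head at position 0)

After 4 steps, the head is at position 0.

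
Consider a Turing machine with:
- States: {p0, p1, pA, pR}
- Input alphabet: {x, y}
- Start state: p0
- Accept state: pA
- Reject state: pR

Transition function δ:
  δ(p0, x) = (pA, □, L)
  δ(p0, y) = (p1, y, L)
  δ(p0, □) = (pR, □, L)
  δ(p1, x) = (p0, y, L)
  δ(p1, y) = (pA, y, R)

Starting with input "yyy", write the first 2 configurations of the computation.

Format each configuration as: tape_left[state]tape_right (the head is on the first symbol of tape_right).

Transitions applied:
Step 1: δ(p0, y) = (p1, y, L)

The first 2 configurations are:
[p0]yyy ⊢ [p1]□yyy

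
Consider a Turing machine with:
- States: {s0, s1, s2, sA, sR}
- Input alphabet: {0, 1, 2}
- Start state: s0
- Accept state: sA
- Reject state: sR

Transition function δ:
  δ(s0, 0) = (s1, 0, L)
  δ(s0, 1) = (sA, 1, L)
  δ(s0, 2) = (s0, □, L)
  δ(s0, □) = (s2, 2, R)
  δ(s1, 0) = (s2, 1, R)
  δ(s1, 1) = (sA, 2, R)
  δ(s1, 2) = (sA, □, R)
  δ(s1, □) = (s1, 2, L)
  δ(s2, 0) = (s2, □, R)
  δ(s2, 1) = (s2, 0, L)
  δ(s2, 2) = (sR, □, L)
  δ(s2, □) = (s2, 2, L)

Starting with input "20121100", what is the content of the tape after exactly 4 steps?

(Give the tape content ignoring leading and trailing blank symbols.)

Execution trace:
Initial: [s0]20121100
Step 1: δ(s0, 2) = (s0, □, L) → [s0]□□0121100
Step 2: δ(s0, □) = (s2, 2, R) → 2[s2]□0121100
Step 3: δ(s2, □) = (s2, 2, L) → [s2]220121100
Step 4: δ(s2, 2) = (sR, □, L) → [sR]□□20121100

The machine reaches the reject state sR and halts.

After 4 steps, the tape (ignoring leading/trailing blanks) is: 20121100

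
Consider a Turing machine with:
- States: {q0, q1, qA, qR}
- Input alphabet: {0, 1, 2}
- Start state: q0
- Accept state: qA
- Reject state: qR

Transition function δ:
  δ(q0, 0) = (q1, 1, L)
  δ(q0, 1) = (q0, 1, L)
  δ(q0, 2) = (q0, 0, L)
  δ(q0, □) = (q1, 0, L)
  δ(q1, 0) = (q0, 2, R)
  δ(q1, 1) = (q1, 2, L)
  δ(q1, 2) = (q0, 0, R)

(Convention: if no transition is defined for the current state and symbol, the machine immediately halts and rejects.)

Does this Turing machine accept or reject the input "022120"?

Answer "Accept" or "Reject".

Execution trace:
Initial: [q0]022120
Step 1: δ(q0, 0) = (q1, 1, L) → [q1]□122120

No transition is defined for δ(q1, □). By convention the machine halts and rejects.

Answer: Reject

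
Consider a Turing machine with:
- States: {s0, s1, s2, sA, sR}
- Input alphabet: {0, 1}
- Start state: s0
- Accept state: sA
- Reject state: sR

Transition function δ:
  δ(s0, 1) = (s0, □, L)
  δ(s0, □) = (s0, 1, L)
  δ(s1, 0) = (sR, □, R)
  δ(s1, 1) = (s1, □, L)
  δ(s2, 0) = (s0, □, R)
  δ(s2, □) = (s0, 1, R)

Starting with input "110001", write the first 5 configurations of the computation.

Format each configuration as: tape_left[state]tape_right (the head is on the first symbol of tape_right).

Transitions applied:
Step 1: δ(s0, 1) = (s0, □, L)
Step 2: δ(s0, □) = (s0, 1, L)
Step 3: δ(s0, □) = (s0, 1, L)
Step 4: δ(s0, □) = (s0, 1, L)

The first 5 configurations are:
[s0]110001 ⊢ [s0]□□10001 ⊢ [s0]□1□10001 ⊢ [s0]□11□10001 ⊢ [s0]□111□10001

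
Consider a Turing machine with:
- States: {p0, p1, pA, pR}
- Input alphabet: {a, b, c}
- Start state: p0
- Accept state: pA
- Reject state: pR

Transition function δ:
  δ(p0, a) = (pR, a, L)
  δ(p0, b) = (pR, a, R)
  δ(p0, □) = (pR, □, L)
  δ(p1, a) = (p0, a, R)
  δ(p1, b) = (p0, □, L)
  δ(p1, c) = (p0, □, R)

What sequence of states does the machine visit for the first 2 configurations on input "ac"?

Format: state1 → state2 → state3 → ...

Execution trace:
Initial: [p0]ac
Step 1: δ(p0, a) = (pR, a, L) → [pR]□ac

The machine reaches the reject state pR and halts.

State sequence: p0 → pR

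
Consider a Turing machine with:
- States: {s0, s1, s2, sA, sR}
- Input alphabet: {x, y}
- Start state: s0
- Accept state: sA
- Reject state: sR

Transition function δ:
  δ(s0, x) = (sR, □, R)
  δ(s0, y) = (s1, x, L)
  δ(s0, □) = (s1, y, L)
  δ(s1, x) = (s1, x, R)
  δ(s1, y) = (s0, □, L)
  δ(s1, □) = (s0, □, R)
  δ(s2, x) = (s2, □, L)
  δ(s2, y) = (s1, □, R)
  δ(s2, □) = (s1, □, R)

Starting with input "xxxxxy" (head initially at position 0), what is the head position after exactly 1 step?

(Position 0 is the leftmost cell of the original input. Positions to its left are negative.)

Execution trace (head position shown):
Step 0: [s0]xxxxxy  (head at position 0)
Step 1: move right → □[sR]xxxxy  (head at position 1)

After 1 step, the head is at position 1.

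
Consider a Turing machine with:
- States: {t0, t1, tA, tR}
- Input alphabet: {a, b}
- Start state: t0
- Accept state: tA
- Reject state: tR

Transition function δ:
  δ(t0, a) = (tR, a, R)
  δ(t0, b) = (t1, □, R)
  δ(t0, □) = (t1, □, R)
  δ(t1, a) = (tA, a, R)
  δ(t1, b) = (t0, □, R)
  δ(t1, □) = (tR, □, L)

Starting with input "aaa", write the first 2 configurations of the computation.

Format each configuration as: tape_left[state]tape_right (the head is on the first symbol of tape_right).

Transitions applied:
Step 1: δ(t0, a) = (tR, a, R)

The first 2 configurations are:
[t0]aaa ⊢ a[tR]aa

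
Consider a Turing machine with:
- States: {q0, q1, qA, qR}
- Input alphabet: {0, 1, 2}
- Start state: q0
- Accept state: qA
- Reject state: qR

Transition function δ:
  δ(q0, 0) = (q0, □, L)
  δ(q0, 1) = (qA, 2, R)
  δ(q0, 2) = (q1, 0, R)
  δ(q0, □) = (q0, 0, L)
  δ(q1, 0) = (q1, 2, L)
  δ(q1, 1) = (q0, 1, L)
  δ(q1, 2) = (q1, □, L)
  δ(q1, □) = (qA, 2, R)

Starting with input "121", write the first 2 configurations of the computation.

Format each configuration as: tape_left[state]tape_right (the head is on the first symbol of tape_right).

Transitions applied:
Step 1: δ(q0, 1) = (qA, 2, R)

The first 2 configurations are:
[q0]121 ⊢ 2[qA]21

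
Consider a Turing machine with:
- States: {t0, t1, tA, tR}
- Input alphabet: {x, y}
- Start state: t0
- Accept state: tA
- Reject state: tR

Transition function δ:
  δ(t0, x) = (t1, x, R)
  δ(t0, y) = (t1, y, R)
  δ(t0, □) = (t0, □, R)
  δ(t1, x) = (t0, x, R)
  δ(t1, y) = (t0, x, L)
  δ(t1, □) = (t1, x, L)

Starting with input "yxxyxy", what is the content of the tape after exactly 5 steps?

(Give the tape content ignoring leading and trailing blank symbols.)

Execution trace:
Initial: [t0]yxxyxy
Step 1: δ(t0, y) = (t1, y, R) → y[t1]xxyxy
Step 2: δ(t1, x) = (t0, x, R) → yx[t0]xyxy
Step 3: δ(t0, x) = (t1, x, R) → yxx[t1]yxy
Step 4: δ(t1, y) = (t0, x, L) → yx[t0]xxxy
Step 5: δ(t0, x) = (t1, x, R) → yxx[t1]xxy

After 5 steps, the tape (ignoring leading/trailing blanks) is: yxxxxy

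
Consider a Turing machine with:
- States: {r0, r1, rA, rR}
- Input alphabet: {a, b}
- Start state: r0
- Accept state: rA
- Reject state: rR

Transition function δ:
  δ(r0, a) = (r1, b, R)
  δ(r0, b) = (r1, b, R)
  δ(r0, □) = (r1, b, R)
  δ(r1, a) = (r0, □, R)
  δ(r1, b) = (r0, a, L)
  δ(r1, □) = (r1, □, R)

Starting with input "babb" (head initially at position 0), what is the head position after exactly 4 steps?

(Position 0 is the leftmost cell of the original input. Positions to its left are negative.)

Execution trace (head position shown):
Step 0: [r0]babb  (head at position 0)
Step 1: move right → b[r1]abb  (head at position 1)
Step 2: move right → b□[r0]bb  (head at position 2)
Step 3: move right → b□b[r1]b  (head at position 3)
Step 4: move left → b□[r0]ba  (head at position 2)

After 4 steps, the head is at position 2.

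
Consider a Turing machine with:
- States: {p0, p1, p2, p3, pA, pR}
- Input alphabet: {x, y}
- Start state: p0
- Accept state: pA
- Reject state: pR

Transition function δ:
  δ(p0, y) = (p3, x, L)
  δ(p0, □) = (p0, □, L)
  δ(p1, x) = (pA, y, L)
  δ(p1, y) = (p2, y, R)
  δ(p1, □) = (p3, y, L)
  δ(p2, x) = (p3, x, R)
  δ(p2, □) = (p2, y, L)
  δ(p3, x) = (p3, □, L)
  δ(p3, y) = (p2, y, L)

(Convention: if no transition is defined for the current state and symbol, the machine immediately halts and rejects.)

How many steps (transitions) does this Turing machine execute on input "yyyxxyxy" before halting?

Execution trace:
Initial: [p0]yyyxxyxy
Step 1: δ(p0, y) = (p3, x, L) → [p3]□xyyxxyxy

No transition is defined for δ(p3, □). By convention the machine halts and rejects.

The machine executed 1 step before halting.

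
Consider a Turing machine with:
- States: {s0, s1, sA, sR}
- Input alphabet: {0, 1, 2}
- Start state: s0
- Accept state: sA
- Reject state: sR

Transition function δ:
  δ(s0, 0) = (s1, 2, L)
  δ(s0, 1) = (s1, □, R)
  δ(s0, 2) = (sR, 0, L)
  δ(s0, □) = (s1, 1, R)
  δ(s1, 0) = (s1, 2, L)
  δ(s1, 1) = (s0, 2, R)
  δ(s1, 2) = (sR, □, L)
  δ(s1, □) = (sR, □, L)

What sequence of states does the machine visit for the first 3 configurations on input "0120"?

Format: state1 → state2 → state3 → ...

Execution trace:
Initial: [s0]0120
Step 1: δ(s0, 0) = (s1, 2, L) → [s1]□2120
Step 2: δ(s1, □) = (sR, □, L) → [sR]□□2120

The machine reaches the reject state sR and halts.

State sequence: s0 → s1 → sR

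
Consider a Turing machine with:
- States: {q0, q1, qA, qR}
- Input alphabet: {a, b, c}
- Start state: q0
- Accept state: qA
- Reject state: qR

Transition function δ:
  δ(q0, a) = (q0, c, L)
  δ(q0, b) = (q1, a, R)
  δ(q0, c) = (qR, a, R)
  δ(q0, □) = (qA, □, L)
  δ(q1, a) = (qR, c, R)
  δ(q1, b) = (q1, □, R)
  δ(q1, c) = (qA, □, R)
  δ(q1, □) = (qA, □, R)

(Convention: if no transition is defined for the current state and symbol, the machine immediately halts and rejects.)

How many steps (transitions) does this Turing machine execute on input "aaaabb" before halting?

Execution trace:
Initial: [q0]aaaabb
Step 1: δ(q0, a) = (q0, c, L) → [q0]□caaabb
Step 2: δ(q0, □) = (qA, □, L) → [qA]□□caaabb

The machine reaches the accept state qA and halts.

The machine executed 2 steps before halting.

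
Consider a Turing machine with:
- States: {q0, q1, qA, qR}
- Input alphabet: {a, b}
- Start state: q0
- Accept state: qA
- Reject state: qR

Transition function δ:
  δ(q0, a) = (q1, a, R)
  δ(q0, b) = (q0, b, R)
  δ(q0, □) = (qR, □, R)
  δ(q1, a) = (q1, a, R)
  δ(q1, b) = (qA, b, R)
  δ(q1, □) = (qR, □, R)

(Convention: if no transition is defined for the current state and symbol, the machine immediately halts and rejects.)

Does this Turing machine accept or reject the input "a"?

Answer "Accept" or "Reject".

Execution trace:
Initial: [q0]a
Step 1: δ(q0, a) = (q1, a, R) → a[q1]□
Step 2: δ(q1, □) = (qR, □, R) → a□[qR]□

The machine reaches the reject state qR and halts.

Answer: Reject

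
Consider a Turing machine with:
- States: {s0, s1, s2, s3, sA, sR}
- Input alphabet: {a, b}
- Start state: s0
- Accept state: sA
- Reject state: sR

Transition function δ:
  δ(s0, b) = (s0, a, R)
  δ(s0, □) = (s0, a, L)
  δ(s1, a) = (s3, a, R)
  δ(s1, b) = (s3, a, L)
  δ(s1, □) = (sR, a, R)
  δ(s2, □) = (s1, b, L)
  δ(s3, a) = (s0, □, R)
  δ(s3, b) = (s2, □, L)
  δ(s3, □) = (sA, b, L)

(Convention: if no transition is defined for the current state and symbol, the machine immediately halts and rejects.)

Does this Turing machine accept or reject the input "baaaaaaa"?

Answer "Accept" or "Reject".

Execution trace:
Initial: [s0]baaaaaaa
Step 1: δ(s0, b) = (s0, a, R) → a[s0]aaaaaaa

No transition is defined for δ(s0, a). By convention the machine halts and rejects.

Answer: Reject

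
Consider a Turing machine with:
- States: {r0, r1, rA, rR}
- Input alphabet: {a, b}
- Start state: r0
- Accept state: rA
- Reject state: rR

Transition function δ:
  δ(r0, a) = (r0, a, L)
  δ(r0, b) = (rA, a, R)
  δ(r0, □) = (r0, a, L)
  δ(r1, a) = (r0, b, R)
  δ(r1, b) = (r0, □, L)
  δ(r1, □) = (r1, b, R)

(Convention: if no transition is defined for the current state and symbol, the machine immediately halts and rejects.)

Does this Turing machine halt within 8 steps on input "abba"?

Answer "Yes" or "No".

Execution trace:
Initial: [r0]abba
Step 1: δ(r0, a) = (r0, a, L) → [r0]□abba
Step 2: δ(r0, □) = (r0, a, L) → [r0]□aabba
Step 3: δ(r0, □) = (r0, a, L) → [r0]□aaabba
Step 4: δ(r0, □) = (r0, a, L) → [r0]□aaaabba
Step 5: δ(r0, □) = (r0, a, L) → [r0]□aaaaabba
Step 6: δ(r0, □) = (r0, a, L) → [r0]□aaaaaabba
Step 7: δ(r0, □) = (r0, a, L) → [r0]□aaaaaaabba
Step 8: δ(r0, □) = (r0, a, L) → [r0]□aaaaaaaabba

The machine has not reached a halting state after 8 steps.
The machine did not halt within the 8-step bound.

Answer: No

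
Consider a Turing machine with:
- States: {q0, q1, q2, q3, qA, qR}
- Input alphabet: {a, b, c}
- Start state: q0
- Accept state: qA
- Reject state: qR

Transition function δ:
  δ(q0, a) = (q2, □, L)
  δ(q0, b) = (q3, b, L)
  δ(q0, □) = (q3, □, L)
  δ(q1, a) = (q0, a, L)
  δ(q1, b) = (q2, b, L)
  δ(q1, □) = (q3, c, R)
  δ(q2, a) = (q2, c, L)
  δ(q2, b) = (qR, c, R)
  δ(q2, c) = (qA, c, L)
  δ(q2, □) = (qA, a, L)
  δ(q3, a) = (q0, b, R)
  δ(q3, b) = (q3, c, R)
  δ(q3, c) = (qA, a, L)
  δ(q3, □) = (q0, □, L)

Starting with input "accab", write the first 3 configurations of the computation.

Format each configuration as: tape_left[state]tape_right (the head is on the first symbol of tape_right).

Transitions applied:
Step 1: δ(q0, a) = (q2, □, L)
Step 2: δ(q2, □) = (qA, a, L)

The first 3 configurations are:
[q0]accab ⊢ [q2]□□ccab ⊢ [qA]□a□ccab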